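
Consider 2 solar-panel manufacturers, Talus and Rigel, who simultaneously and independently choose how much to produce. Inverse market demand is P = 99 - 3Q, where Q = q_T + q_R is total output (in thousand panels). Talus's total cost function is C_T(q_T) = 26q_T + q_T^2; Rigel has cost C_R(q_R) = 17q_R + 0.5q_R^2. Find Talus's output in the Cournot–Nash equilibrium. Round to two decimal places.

Talus's profit: π_T = (99 - 3Q)q_T - (26q_T + q_T²). Setting ∂π_T/∂q_T = 0: 73 - 8q_T - 3(q_R) = 0.
Rigel's first-order condition: 82 - 7q_R - 3(q_T) = 0.
Best responses: q_T = (73 - 3q_R)/8, q_R = (82 - 3q_T)/7.
Substituting one into the other gives q_T = 265/47 and q_R = 437/47.

5.64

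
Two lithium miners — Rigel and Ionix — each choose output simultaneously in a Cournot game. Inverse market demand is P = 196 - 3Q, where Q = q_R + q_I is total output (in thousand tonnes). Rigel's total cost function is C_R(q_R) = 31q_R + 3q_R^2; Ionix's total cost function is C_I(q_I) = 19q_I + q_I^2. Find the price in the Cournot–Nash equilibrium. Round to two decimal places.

112.62

Rigel's profit: π_R = (196 - 3Q)q_R - (31q_R + 3q_R²). Setting ∂π_R/∂q_R = 0: 165 - 12q_R - 3(q_I) = 0.
Ionix's first-order condition: 177 - 8q_I - 3(q_R) = 0.
Best responses: q_R = (165 - 3q_I)/12, q_I = (177 - 3q_R)/8.
Solving the pair: q_R = 263/29, q_I = 543/29.
Total output Q = 806/29, so price P = 196 - 3·(806/29) = 112.6207.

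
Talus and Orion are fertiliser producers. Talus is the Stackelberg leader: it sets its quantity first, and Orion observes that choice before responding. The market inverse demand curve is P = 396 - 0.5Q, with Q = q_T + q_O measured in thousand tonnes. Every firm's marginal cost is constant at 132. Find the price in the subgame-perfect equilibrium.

The follower Orion best-responds to any q_T: π_O = (396 - 0.5Q)q_O - 132q_O.
Follower FOC: 264 - (1/2)q_T - q_O = 0, so q_O(q_T) = (264 - (1/2)q_T).
Talus substitutes q_O(q_T) into its own profit: π_T = q_T(396 - (1/2)q_T - (264 - (1/2)q_T)/2) - 132q_T = (264 - (1/4)q_T)q_T - 132q_T.
The leader's first-order condition 132 - (1/2)q_T = 0 yields q_T = 264.
Then q_O = (264 - (1/2)·264) = 132.
Total output Q = 396, so price P = 396 - (1/2)·396 = 198.

198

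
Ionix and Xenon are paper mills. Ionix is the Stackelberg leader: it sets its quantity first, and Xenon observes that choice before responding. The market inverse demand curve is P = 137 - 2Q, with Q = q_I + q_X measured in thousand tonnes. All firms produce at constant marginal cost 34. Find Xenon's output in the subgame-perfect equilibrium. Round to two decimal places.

12.88

Solve by backward induction. Given q_I, the follower Xenon maximises π_X = (137 - 2q_I - 2q_X)q_X - 34q_X.
∂π_X/∂q_X = 103 - 2q_I - 4q_X = 0 gives the reaction function q_X = (103 - 2q_I)/4.
The leader anticipates this reaction. Substituting into P = 137 - 2Q gives P = 171/2 - q_I, so π_I = (171/2 - q_I)q_I - 34q_I.
Leader FOC: 103/2 - 2q_I = 0, so q_I = 103/4.
Then q_X = (103 - 2·(103/4))/4 = 103/8.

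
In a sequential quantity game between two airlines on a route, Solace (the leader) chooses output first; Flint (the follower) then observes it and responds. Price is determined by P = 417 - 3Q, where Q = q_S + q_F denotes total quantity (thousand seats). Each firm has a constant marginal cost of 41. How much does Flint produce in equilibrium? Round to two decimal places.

The follower Flint best-responds to any q_S: π_F = (417 - 3Q)q_F - 41q_F.
Follower FOC: 376 - 3q_S - 6q_F = 0, so q_F(q_S) = (376 - 3q_S)/6.
The leader anticipates this reaction. Substituting into P = 417 - 3Q gives P = 229 - (3/2)q_S, so π_S = (229 - (3/2)q_S)q_S - 41q_S.
The leader's first-order condition 188 - 3q_S = 0 yields q_S = 188/3.
Then q_F = (376 - 3·(188/3))/6 = 94/3.

31.33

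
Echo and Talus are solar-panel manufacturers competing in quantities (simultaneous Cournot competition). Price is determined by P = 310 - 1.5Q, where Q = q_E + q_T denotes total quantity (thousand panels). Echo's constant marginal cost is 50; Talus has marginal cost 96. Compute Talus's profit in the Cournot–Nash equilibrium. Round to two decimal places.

2090.67

Echo's profit: π_E = (310 - 1.5Q)q_E - (50q_E). Setting ∂π_E/∂q_E = 0: 260 - 3q_E - (3/2)(q_T) = 0.
Talus's first-order condition: 214 - 3q_T - (3/2)(q_E) = 0.
Best responses: q_E = (260 - (3/2)q_T)/3, q_T = (214 - (3/2)q_E)/3.
Substituting one into the other gives q_E = 68 and q_T = 112/3.
Price P = 310 - (3/2)·(316/3) = 152.
Talus's profit: (152 - 96)·(112/3) = 2090.6667.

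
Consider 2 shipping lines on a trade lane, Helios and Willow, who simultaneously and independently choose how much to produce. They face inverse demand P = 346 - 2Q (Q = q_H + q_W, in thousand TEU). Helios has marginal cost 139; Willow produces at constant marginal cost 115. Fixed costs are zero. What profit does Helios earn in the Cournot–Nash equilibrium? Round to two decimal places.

Helios's profit: π_H = (346 - 2Q)q_H - (139q_H). Setting ∂π_H/∂q_H = 0: 207 - 4q_H - 2(q_W) = 0.
Willow's first-order condition: 231 - 4q_W - 2(q_H) = 0.
So q_H = (207 - 2q_W)/4 and q_W = (231 - 2q_H)/4.
Solving the pair: q_H = 61/2, q_W = 85/2.
Price P = 346 - 2·73 = 200.
Helios's profit: (200 - 139)·(61/2) = 1860.5000.

1860.50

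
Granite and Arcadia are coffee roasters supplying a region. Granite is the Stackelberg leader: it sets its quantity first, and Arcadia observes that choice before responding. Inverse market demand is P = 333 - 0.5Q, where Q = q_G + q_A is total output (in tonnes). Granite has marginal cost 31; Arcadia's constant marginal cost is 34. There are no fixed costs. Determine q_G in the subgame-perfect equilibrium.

The follower Arcadia best-responds to any q_G: π_A = (333 - 0.5Q)q_A - 34q_A.
∂π_A/∂q_A = 299 - (1/2)q_G - q_A = 0 gives the reaction function q_A = (299 - (1/2)q_G).
The leader anticipates this reaction. Substituting into P = 333 - 0.5Q gives P = 367/2 - (1/4)q_G, so π_G = (367/2 - (1/4)q_G)q_G - 31q_G.
The leader's first-order condition 305/2 - (1/2)q_G = 0 yields q_G = 305.
Then q_A = (299 - (1/2)·305) = 293/2.

305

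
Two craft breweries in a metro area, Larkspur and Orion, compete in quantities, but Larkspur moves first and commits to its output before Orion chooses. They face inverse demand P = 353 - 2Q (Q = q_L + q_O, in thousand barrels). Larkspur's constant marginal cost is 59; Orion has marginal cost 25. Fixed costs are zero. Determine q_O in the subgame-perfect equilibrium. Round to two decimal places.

49.50

The follower Orion best-responds to any q_L: π_O = (353 - 2Q)q_O - 25q_O.
Setting the follower's marginal profit to zero, 328 - 2q_L - 4q_O = 0, i.e. q_O = (328 - 2q_L)/4.
The leader anticipates this reaction. Substituting into P = 353 - 2Q gives P = 189 - q_L, so π_L = (189 - q_L)q_L - 59q_L.
The leader's first-order condition 130 - 2q_L = 0 yields q_L = 65.
Then q_O = (328 - 2·65)/4 = 99/2.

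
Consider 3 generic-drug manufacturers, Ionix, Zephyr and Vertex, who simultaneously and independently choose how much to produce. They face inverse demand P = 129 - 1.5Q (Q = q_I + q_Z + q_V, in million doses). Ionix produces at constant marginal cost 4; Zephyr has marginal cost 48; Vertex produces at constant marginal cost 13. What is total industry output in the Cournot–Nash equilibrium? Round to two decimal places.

53.67

Ionix's profit: π_I = (129 - 1.5Q)q_I - (4q_I). Setting ∂π_I/∂q_I = 0: 125 - 3q_I - (3/2)(q_Z + q_V) = 0.
Zephyr's profit: π_Z = (129 - 1.5Q)q_Z - (48q_Z). Setting ∂π_Z/∂q_Z = 0: 81 - 3q_Z - (3/2)(q_I + q_V) = 0.
Vertex's first-order condition: 116 - 3q_V - (3/2)(q_I + q_Z) = 0.
Adding the 3 first-order conditions: 322 − 6Q = 0, so Q = 161/3.
Back-substituting: q_I = (125 − 161/2)/(3/2) = 89/3, q_Z = (81 − 161/2)/(3/2) = 1/3, q_V = (116 − 161/2)/(3/2) = 71/3.
Total output Q = 89/3 + 1/3 + 71/3 = 161/3.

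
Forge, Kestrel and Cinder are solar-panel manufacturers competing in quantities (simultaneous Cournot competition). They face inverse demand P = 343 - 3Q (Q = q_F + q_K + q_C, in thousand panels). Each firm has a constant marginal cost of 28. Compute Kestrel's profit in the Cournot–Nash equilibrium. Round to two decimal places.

A representative firm's profit is π_i = q_i(343 - 3Q) - 28q_i.
Setting ∂π_i/∂q_i = 0 with rivals' quantities fixed: 315 - 6q_i - 3·Σ_{j≠i} q_j = 0.
With identical firms every q_j equals q_i, so Σ_{j≠i} q_j = 2q_i and 315 = 12q_i, giving q_i = 105/4.
Price P = 343 - 3·(315/4) = 427/4.
Kestrel's profit: (427/4 - 28)·(105/4) = 2067.1875.

2067.19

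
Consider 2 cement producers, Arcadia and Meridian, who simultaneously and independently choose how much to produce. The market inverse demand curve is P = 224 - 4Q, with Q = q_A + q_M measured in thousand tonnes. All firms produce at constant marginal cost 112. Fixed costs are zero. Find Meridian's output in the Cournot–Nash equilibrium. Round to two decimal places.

A representative firm's profit is π_i = q_i(224 - 4Q) - 112q_i.
First-order condition (treating rivals' output as given): 112 - 8q_i - 4q_j = 0.
By symmetry each firm produces the same amount; substituting q_j = q_i yields q_i = 112/12 = 28/3.

9.33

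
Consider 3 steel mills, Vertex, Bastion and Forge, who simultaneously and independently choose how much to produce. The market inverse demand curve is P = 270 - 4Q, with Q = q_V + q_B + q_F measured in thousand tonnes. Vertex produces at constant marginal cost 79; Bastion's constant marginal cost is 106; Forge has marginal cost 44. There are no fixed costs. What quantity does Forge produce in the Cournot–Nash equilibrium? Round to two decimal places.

20.19

Vertex's profit: π_V = (270 - 4Q)q_V - (79q_V). Setting ∂π_V/∂q_V = 0: 191 - 8q_V - 4(q_B + q_F) = 0.
Bastion's profit: π_B = (270 - 4Q)q_B - (106q_B). Setting ∂π_B/∂q_B = 0: 164 - 8q_B - 4(q_V + q_F) = 0.
Forge's first-order condition: 226 - 8q_F - 4(q_V + q_B) = 0.
Adding the 3 conditions: 581 − 8Q − 8Q = 0, i.e. Q = 581/16.
Back-substituting: q_V = (191 − 581/4)/4 = 183/16, q_B = (164 − 581/4)/4 = 75/16, q_F = (226 − 581/4)/4 = 323/16.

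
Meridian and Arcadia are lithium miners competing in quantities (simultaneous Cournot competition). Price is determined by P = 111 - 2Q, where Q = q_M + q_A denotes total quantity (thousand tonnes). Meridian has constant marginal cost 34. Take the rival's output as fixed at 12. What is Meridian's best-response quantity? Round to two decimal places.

13.25

With the rival's output fixed at 12, Meridian's profit is π_M = (111 - 2·12 - 2q_M)q_M - (34q_M) = (87 - 2q_M)q_M - (34q_M).
∂π_M/∂q_M = 53 - 4q_M = 0, so q_M = 53/4.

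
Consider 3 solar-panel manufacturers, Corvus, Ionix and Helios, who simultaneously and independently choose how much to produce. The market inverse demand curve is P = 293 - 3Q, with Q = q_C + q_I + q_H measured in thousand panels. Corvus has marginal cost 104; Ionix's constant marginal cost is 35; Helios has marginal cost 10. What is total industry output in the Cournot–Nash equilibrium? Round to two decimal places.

Corvus's profit: π_C = (293 - 3Q)q_C - (104q_C). Setting ∂π_C/∂q_C = 0: 189 - 6q_C - 3(q_I + q_H) = 0.
Ionix's first-order condition: 258 - 6q_I - 3(q_C + q_H) = 0.
Helios's first-order condition: 283 - 6q_H - 3(q_C + q_I) = 0.
Adding the 3 first-order conditions: 730 − 12Q = 0, so Q = 365/6.
Back-substituting: q_C = (189 − 365/2)/3 = 13/6, q_I = (258 − 365/2)/3 = 151/6, q_H = (283 − 365/2)/3 = 67/2.
Total output Q = 13/6 + 151/6 + 67/2 = 365/6.

60.83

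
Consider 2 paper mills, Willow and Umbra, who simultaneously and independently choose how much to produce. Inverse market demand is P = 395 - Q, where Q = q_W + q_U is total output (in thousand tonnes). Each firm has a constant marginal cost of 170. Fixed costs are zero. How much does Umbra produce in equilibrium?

75

A representative firm's profit is π_i = q_i(395 - Q) - 170q_i.
First-order condition (treating rivals' output as given): 225 - 2q_i - q_j = 0.
With identical firms every q_j equals q_i, so q_j = q_i and 225 = 3q_i, giving q_i = 75.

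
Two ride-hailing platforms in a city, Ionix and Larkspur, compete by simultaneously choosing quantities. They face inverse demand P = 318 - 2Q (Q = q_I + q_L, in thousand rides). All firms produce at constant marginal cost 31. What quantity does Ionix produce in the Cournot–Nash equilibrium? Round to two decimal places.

47.83

A representative firm's profit is π_i = q_i(318 - 2Q) - 31q_i.
First-order condition (treating rivals' output as given): 287 - 4q_i - 2q_j = 0.
With identical firms every q_j equals q_i, so q_j = q_i and 287 = 6q_i, giving q_i = 287/6.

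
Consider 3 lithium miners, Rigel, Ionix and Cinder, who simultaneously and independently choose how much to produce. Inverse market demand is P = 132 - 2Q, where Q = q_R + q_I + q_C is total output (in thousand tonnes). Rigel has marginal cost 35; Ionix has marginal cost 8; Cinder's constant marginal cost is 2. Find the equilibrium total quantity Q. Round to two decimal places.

43.88

Rigel's profit: π_R = (132 - 2Q)q_R - (35q_R). Setting ∂π_R/∂q_R = 0: 97 - 4q_R - 2(q_I + q_C) = 0.
Ionix's profit: π_I = (132 - 2Q)q_I - (8q_I). Setting ∂π_I/∂q_I = 0: 124 - 4q_I - 2(q_R + q_C) = 0.
Cinder's first-order condition: 130 - 4q_C - 2(q_R + q_I) = 0.
Adding the 3 first-order conditions: 351 − 8Q = 0, so Q = 351/8.
Back-substituting: q_R = (97 − 351/4)/2 = 37/8, q_I = (124 − 351/4)/2 = 145/8, q_C = (130 − 351/4)/2 = 169/8.
Total output Q = 37/8 + 145/8 + 169/8 = 351/8.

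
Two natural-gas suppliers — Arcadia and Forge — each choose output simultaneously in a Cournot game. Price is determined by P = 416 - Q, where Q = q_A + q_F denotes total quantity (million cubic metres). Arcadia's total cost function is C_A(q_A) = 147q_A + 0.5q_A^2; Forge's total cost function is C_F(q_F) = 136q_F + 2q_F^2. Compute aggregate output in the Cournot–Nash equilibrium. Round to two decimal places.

Arcadia's profit: π_A = (416 - Q)q_A - (147q_A + (1/2)q_A²). Setting ∂π_A/∂q_A = 0: 269 - 3q_A - (q_F) = 0.
Forge's profit: π_F = (416 - Q)q_F - (136q_F + 2q_F²). Setting ∂π_F/∂q_F = 0: 280 - 6q_F - (q_A) = 0.
Best responses: q_A = (269 - q_F)/3, q_F = (280 - q_A)/6.
Substituting one into the other gives q_A = 1334/17 and q_F = 571/17.
Total output Q = 1334/17 + 571/17 = 1905/17.

112.06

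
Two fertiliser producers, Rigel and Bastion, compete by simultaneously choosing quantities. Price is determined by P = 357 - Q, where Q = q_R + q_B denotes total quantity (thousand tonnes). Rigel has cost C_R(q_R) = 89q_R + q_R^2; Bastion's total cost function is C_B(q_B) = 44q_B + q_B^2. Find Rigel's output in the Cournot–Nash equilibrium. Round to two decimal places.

50.60

Rigel's profit: π_R = (357 - Q)q_R - (89q_R + q_R²). Setting ∂π_R/∂q_R = 0: 268 - 4q_R - (q_B) = 0.
Bastion's profit: π_B = (357 - Q)q_B - (44q_B + q_B²). Setting ∂π_B/∂q_B = 0: 313 - 4q_B - (q_R) = 0.
So q_R = (268 - q_B)/4 and q_B = (313 - q_R)/4.
Solving the pair: q_R = 253/5, q_B = 328/5.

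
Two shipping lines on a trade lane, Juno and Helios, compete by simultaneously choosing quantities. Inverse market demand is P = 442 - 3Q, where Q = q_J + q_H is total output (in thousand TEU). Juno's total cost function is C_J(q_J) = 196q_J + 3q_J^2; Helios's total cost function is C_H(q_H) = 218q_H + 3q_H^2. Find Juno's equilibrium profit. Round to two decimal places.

Juno's profit: π_J = (442 - 3Q)q_J - (196q_J + 3q_J²). Setting ∂π_J/∂q_J = 0: 246 - 12q_J - 3(q_H) = 0.
Helios's profit: π_H = (442 - 3Q)q_H - (218q_H + 3q_H²). Setting ∂π_H/∂q_H = 0: 224 - 12q_H - 3(q_J) = 0.
So q_J = (246 - 3q_H)/12 and q_H = (224 - 3q_J)/12.
Solving the pair: q_J = 152/9, q_H = 130/9.
Price P = 442 - 3·(94/3) = 348.
Juno's profit: 348·(152/9) - 196·(152/9) - 3(152/9)² = 1711.4074.

1711.41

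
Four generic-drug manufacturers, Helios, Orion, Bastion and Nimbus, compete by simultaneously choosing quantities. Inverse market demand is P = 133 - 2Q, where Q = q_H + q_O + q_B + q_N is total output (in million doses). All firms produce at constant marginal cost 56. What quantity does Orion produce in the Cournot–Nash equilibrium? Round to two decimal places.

A representative firm's profit is π_i = q_i(133 - 2Q) - 56q_i.
First-order condition (treating rivals' output as given): 77 - 4q_i - 2·Σ_{j≠i} q_j = 0.
With identical firms every q_j equals q_i, so Σ_{j≠i} q_j = 3q_i and 77 = 10q_i, giving q_i = 77/10.

7.70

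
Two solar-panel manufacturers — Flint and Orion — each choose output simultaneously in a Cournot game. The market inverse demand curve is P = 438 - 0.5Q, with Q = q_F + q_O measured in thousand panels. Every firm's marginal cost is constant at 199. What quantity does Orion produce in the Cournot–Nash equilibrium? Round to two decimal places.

159.33

A representative firm's profit is π_i = q_i(438 - 0.5Q) - 199q_i.
First-order condition (treating rivals' output as given): 239 - q_i - (1/2)q_j = 0.
With identical firms every q_j equals q_i, so q_j = q_i and 239 = (3/2)q_i, giving q_i = 478/3.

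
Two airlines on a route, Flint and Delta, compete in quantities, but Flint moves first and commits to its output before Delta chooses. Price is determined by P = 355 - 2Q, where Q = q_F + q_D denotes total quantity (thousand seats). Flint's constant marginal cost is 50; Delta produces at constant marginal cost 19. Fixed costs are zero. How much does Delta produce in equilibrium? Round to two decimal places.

Solve by backward induction. Given q_F, the follower Delta maximises π_D = (355 - 2q_F - 2q_D)q_D - 19q_D.
Setting the follower's marginal profit to zero, 336 - 2q_F - 4q_D = 0, i.e. q_D = (336 - 2q_F)/4.
The leader anticipates this reaction. Substituting into P = 355 - 2Q gives P = 187 - q_F, so π_F = (187 - q_F)q_F - 50q_F.
Maximising: ∂π_F/∂q_F = 137 - 2q_F = 0, giving q_F = 137/2.
Then q_D = (336 - 2·(137/2))/4 = 199/4.

49.75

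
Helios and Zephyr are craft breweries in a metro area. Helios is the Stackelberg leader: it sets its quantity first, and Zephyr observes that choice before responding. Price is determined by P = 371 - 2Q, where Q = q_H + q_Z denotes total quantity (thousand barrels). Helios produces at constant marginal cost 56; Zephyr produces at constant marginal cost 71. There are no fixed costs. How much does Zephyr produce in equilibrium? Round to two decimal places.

33.75

The follower Zephyr best-responds to any q_H: π_Z = (371 - 2Q)q_Z - 71q_Z.
∂π_Z/∂q_Z = 300 - 2q_H - 4q_Z = 0 gives the reaction function q_Z = (300 - 2q_H)/4.
Helios substitutes q_Z(q_H) into its own profit: π_H = q_H(371 - 2q_H - (300 - 2q_H)/2) - 56q_H = (221 - q_H)q_H - 56q_H.
Leader FOC: 165 - 2q_H = 0, so q_H = 165/2.
Then q_Z = (300 - 2·(165/2))/4 = 135/4.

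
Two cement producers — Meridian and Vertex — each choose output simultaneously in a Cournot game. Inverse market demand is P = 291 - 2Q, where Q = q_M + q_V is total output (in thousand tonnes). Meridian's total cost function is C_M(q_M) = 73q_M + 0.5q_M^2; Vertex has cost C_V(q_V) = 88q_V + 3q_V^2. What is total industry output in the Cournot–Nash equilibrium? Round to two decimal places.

Meridian's profit: π_M = (291 - 2Q)q_M - (73q_M + (1/2)q_M²). Setting ∂π_M/∂q_M = 0: 218 - 5q_M - 2(q_V) = 0.
Vertex's profit: π_V = (291 - 2Q)q_V - (88q_V + 3q_V²). Setting ∂π_V/∂q_V = 0: 203 - 10q_V - 2(q_M) = 0.
So q_M = (218 - 2q_V)/5 and q_V = (203 - 2q_M)/10.
Substituting one into the other gives q_M = 887/23 and q_V = 579/46.
Total output Q = 887/23 + 579/46 = 51.1522.

51.15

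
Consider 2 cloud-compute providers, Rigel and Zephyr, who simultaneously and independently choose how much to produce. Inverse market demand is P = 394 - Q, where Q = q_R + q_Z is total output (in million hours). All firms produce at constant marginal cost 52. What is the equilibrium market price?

166

Each firm earns π_i = (394 - Q)q_i - 52q_i.
Setting ∂π_i/∂q_i = 0 with rivals' quantities fixed: 342 - 2q_i - q_j = 0.
With identical firms every q_j equals q_i, so q_j = q_i and 342 = 3q_i, giving q_i = 114.
Total output Q = 228, so price P = 394 - 228 = 166.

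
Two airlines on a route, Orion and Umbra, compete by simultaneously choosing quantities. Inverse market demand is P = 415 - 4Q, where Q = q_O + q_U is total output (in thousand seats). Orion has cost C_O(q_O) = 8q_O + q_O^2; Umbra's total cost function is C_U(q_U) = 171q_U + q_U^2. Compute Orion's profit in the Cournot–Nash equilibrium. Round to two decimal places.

6783.47

Orion's profit: π_O = (415 - 4Q)q_O - (8q_O + q_O²). Setting ∂π_O/∂q_O = 0: 407 - 10q_O - 4(q_U) = 0.
Umbra's first-order condition: 244 - 10q_U - 4(q_O) = 0.
So q_O = (407 - 4q_U)/10 and q_U = (244 - 4q_O)/10.
Solving the pair: q_O = 221/6, q_U = 29/3.
Price P = 415 - 4·(93/2) = 229.
Orion's profit: 229·(221/6) - 8·(221/6) - (221/6)² = 6783.4722.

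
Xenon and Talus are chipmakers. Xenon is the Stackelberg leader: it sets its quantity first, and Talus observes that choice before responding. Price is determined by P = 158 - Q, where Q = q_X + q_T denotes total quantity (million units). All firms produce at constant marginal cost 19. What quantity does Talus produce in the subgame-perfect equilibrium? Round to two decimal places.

The follower Talus best-responds to any q_X: π_T = (158 - Q)q_T - 19q_T.
Setting the follower's marginal profit to zero, 139 - q_X - 2q_T = 0, i.e. q_T = (139 - q_X)/2.
Xenon substitutes q_T(q_X) into its own profit: π_X = q_X(158 - q_X - (139 - q_X)/2) - 19q_X = (177/2 - (1/2)q_X)q_X - 19q_X.
Leader FOC: 139/2 - q_X = 0, so q_X = 139/2.
Then q_T = (139 - 139/2)/2 = 139/4.

34.75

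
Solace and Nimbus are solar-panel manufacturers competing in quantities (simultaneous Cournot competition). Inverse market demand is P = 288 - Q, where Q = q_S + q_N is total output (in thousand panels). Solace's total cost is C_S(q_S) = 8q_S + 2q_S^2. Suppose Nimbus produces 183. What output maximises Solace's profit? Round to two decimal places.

With the rival's output fixed at 183, Solace's profit is π_S = (288 - 183 - q_S)q_S - (8q_S + 2q_S²) = (105 - q_S)q_S - (8q_S + 2q_S²).
∂π_S/∂q_S = 97 - 6q_S = 0, so q_S = 97/6.

16.17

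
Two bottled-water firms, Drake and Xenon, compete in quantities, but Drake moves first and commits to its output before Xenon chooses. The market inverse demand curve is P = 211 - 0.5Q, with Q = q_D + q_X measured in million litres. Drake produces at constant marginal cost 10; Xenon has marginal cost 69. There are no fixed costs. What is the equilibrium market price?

75

Solve by backward induction. Given q_D, the follower Xenon maximises π_X = (211 - (1/2)q_D - (1/2)q_X)q_X - 69q_X.
Setting the follower's marginal profit to zero, 142 - (1/2)q_D - q_X = 0, i.e. q_X = (142 - (1/2)q_D).
The leader anticipates this reaction. Substituting into P = 211 - 0.5Q gives P = 140 - (1/4)q_D, so π_D = (140 - (1/4)q_D)q_D - 10q_D.
The leader's first-order condition 130 - (1/2)q_D = 0 yields q_D = 260.
Then q_X = (142 - (1/2)·260) = 12.
Total output Q = 272, so price P = 211 - (1/2)·272 = 75.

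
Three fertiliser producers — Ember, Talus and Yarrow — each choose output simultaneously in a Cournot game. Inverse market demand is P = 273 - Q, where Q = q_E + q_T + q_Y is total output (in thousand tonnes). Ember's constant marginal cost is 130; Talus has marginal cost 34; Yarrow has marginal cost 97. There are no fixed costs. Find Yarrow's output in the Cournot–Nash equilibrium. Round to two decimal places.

Ember's profit: π_E = (273 - Q)q_E - (130q_E). Setting ∂π_E/∂q_E = 0: 143 - 2q_E - (q_T + q_Y) = 0.
Talus's first-order condition: 239 - 2q_T - (q_E + q_Y) = 0.
Yarrow's profit: π_Y = (273 - Q)q_Y - (97q_Y). Setting ∂π_Y/∂q_Y = 0: 176 - 2q_Y - (q_E + q_T) = 0.
Adding the 3 conditions: 558 − 2Q − 2Q = 0, i.e. Q = 279/2.
Back-substituting: q_E = (143 − 279/2) = 7/2, q_T = (239 − 279/2) = 199/2, q_Y = (176 − 279/2) = 73/2.

36.50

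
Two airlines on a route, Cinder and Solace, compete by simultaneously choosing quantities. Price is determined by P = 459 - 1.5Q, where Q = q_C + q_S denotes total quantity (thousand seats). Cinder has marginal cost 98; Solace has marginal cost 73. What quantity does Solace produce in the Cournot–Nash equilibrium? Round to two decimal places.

91.33

Cinder's profit: π_C = (459 - 1.5Q)q_C - (98q_C). Setting ∂π_C/∂q_C = 0: 361 - 3q_C - (3/2)(q_S) = 0.
Solace's profit: π_S = (459 - 1.5Q)q_S - (73q_S). Setting ∂π_S/∂q_S = 0: 386 - 3q_S - (3/2)(q_C) = 0.
Rearranging gives the reaction functions q_C = (361 - (3/2)q_S)/3 and q_S = (386 - (3/2)q_C)/3.
Solving the pair: q_C = 224/3, q_S = 274/3.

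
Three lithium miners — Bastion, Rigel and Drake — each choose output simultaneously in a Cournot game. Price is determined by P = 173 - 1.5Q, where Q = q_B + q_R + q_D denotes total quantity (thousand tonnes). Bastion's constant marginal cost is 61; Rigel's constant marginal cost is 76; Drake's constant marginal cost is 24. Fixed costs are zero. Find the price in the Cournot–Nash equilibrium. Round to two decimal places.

Bastion's profit: π_B = (173 - 1.5Q)q_B - (61q_B). Setting ∂π_B/∂q_B = 0: 112 - 3q_B - (3/2)(q_R + q_D) = 0.
Rigel's first-order condition: 97 - 3q_R - (3/2)(q_B + q_D) = 0.
Drake's profit: π_D = (173 - 1.5Q)q_D - (24q_D). Setting ∂π_D/∂q_D = 0: 149 - 3q_D - (3/2)(q_B + q_R) = 0.
Adding the 3 first-order conditions: 358 − 6Q = 0, so Q = 179/3.
Back-substituting: q_B = (112 − 179/2)/(3/2) = 15, q_R = (97 − 179/2)/(3/2) = 5, q_D = (149 − 179/2)/(3/2) = 119/3.
Total output Q = 179/3, so price P = 173 - (3/2)·(179/3) = 167/2.

83.50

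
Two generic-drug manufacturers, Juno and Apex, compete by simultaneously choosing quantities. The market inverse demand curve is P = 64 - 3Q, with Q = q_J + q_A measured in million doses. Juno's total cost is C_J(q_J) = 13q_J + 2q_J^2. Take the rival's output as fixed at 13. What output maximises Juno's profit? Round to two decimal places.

With the rival's output fixed at 13, Juno's profit is π_J = (64 - 3·13 - 3q_J)q_J - (13q_J + 2q_J²) = (25 - 3q_J)q_J - (13q_J + 2q_J²).
∂π_J/∂q_J = 12 - 10q_J = 0, so q_J = 6/5.

1.20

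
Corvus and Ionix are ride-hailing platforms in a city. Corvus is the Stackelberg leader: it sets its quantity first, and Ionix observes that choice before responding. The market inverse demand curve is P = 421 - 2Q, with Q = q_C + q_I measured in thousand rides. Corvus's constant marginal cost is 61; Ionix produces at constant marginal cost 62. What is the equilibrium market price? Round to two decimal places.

The follower Ionix best-responds to any q_C: π_I = (421 - 2Q)q_I - 62q_I.
Setting the follower's marginal profit to zero, 359 - 2q_C - 4q_I = 0, i.e. q_I = (359 - 2q_C)/4.
Corvus substitutes q_I(q_C) into its own profit: π_C = q_C(421 - 2q_C - (359 - 2q_C)/2) - 61q_C = (483/2 - q_C)q_C - 61q_C.
Maximising: ∂π_C/∂q_C = 361/2 - 2q_C = 0, giving q_C = 361/4.
Then q_I = (359 - 2·(361/4))/4 = 357/8.
Total output Q = 1079/8, so price P = 421 - 2·(1079/8) = 605/4.

151.25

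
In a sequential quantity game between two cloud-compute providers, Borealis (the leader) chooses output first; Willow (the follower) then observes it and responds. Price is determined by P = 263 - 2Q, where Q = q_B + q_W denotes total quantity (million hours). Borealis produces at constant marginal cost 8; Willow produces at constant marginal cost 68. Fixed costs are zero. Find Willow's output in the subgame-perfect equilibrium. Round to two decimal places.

9.38

The follower Willow best-responds to any q_B: π_W = (263 - 2Q)q_W - 68q_W.
Setting the follower's marginal profit to zero, 195 - 2q_B - 4q_W = 0, i.e. q_W = (195 - 2q_B)/4.
Borealis substitutes q_W(q_B) into its own profit: π_B = q_B(263 - 2q_B - (195 - 2q_B)/2) - 8q_B = (331/2 - q_B)q_B - 8q_B.
The leader's first-order condition 315/2 - 2q_B = 0 yields q_B = 315/4.
Then q_W = (195 - 2·(315/4))/4 = 75/8.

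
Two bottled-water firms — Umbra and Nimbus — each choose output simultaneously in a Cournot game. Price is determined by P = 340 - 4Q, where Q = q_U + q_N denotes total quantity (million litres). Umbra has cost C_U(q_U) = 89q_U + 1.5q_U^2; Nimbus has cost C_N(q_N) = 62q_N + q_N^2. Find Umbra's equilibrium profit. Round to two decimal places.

1216.53

Umbra's profit: π_U = (340 - 4Q)q_U - (89q_U + (3/2)q_U²). Setting ∂π_U/∂q_U = 0: 251 - 11q_U - 4(q_N) = 0.
Nimbus's first-order condition: 278 - 10q_N - 4(q_U) = 0.
Rearranging gives the reaction functions q_U = (251 - 4q_N)/11 and q_N = (278 - 4q_U)/10.
Substituting one into the other gives q_U = 699/47 and q_N = 1027/47.
Price P = 340 - 4·(1726/47) = 193.1064.
Umbra's profit: 193.1064·(699/47) - 89·(699/47) - (3/2)(699/47)² = 1216.5258.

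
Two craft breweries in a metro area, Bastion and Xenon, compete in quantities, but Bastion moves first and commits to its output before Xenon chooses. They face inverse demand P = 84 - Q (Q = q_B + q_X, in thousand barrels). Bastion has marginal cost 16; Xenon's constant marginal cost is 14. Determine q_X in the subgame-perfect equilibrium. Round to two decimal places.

Solve by backward induction. Given q_B, the follower Xenon maximises π_X = (84 - q_B - q_X)q_X - 14q_X.
Setting the follower's marginal profit to zero, 70 - q_B - 2q_X = 0, i.e. q_X = (70 - q_B)/2.
The leader anticipates this reaction. Substituting into P = 84 - Q gives P = 49 - (1/2)q_B, so π_B = (49 - (1/2)q_B)q_B - 16q_B.
Leader FOC: 33 - q_B = 0, so q_B = 33.
Then q_X = (70 - 33)/2 = 37/2.

18.50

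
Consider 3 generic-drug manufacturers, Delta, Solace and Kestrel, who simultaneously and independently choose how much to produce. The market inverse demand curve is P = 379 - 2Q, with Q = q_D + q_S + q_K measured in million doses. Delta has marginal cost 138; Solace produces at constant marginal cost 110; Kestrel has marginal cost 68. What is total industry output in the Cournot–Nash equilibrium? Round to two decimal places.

102.63

Delta's profit: π_D = (379 - 2Q)q_D - (138q_D). Setting ∂π_D/∂q_D = 0: 241 - 4q_D - 2(q_S + q_K) = 0.
Solace's first-order condition: 269 - 4q_S - 2(q_D + q_K) = 0.
Kestrel's profit: π_K = (379 - 2Q)q_K - (68q_K). Setting ∂π_K/∂q_K = 0: 311 - 4q_K - 2(q_D + q_S) = 0.
Adding the 3 conditions: 821 − 4Q − 4Q = 0, i.e. Q = 821/8.
Back-substituting: q_D = (241 − 821/4)/2 = 143/8, q_S = (269 − 821/4)/2 = 255/8, q_K = (311 − 821/4)/2 = 423/8.
Total output Q = 143/8 + 255/8 + 423/8 = 821/8.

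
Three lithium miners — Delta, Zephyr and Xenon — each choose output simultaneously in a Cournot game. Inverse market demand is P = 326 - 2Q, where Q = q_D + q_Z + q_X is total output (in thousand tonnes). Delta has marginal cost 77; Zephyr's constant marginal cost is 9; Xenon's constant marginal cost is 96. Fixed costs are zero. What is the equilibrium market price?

127

Delta's profit: π_D = (326 - 2Q)q_D - (77q_D). Setting ∂π_D/∂q_D = 0: 249 - 4q_D - 2(q_Z + q_X) = 0.
Zephyr's profit: π_Z = (326 - 2Q)q_Z - (9q_Z). Setting ∂π_Z/∂q_Z = 0: 317 - 4q_Z - 2(q_D + q_X) = 0.
Xenon's first-order condition: 230 - 4q_X - 2(q_D + q_Z) = 0.
Summing all 3 equations gives 796 − 8Q = 0, hence Q = 199/2.
Back-substituting: q_D = (249 − 199)/2 = 25, q_Z = (317 − 199)/2 = 59, q_X = (230 − 199)/2 = 31/2.
Total output Q = 199/2, so price P = 326 - 2·(199/2) = 127.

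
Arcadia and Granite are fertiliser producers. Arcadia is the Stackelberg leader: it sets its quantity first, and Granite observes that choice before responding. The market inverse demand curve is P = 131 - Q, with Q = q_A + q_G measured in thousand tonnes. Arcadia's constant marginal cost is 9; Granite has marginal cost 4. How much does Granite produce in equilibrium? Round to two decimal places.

Solve by backward induction. Given q_A, the follower Granite maximises π_G = (131 - q_A - q_G)q_G - 4q_G.
Setting the follower's marginal profit to zero, 127 - q_A - 2q_G = 0, i.e. q_G = (127 - q_A)/2.
Arcadia substitutes q_G(q_A) into its own profit: π_A = q_A(131 - q_A - (127 - q_A)/2) - 9q_A = (135/2 - (1/2)q_A)q_A - 9q_A.
Leader FOC: 117/2 - q_A = 0, so q_A = 117/2.
Then q_G = (127 - 117/2)/2 = 137/4.

34.25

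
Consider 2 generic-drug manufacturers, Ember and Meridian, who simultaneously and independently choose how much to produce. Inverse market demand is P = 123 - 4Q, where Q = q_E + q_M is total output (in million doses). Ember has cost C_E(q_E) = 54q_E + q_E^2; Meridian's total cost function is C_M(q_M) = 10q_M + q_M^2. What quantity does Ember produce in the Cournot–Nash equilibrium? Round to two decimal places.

2.83

Ember's profit: π_E = (123 - 4Q)q_E - (54q_E + q_E²). Setting ∂π_E/∂q_E = 0: 69 - 10q_E - 4(q_M) = 0.
Meridian's first-order condition: 113 - 10q_M - 4(q_E) = 0.
Best responses: q_E = (69 - 4q_M)/10, q_M = (113 - 4q_E)/10.
Substituting one into the other gives q_E = 17/6 and q_M = 61/6.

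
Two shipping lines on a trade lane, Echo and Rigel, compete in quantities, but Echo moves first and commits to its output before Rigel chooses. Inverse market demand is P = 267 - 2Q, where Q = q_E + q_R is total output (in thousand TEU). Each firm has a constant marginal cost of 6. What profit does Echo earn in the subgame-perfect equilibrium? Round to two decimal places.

Solve by backward induction. Given q_E, the follower Rigel maximises π_R = (267 - 2q_E - 2q_R)q_R - 6q_R.
∂π_R/∂q_R = 261 - 2q_E - 4q_R = 0 gives the reaction function q_R = (261 - 2q_E)/4.
Echo substitutes q_R(q_E) into its own profit: π_E = q_E(267 - 2q_E - (261 - 2q_E)/2) - 6q_E = (273/2 - q_E)q_E - 6q_E.
Leader FOC: 261/2 - 2q_E = 0, so q_E = 261/4.
Then q_R = (261 - 2·(261/4))/4 = 261/8.
Price P = 267 - 2·(783/8) = 285/4.
Echo's profit: (285/4 - 6)·(261/4) = 4257.5625.

4257.56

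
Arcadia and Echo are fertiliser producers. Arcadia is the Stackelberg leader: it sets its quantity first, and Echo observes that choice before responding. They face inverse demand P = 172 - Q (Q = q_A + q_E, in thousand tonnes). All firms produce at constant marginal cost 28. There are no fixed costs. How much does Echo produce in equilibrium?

36

Solve by backward induction. Given q_A, the follower Echo maximises π_E = (172 - q_A - q_E)q_E - 28q_E.
Setting the follower's marginal profit to zero, 144 - q_A - 2q_E = 0, i.e. q_E = (144 - q_A)/2.
Arcadia substitutes q_E(q_A) into its own profit: π_A = q_A(172 - q_A - (144 - q_A)/2) - 28q_A = (100 - (1/2)q_A)q_A - 28q_A.
The leader's first-order condition 72 - q_A = 0 yields q_A = 72.
Then q_E = (144 - 72)/2 = 36.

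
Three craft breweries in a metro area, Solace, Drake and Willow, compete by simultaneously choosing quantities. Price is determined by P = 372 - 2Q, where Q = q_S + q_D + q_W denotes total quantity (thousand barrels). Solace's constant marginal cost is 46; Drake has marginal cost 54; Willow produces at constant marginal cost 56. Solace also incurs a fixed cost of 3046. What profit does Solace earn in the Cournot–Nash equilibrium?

Solace's profit: π_S = (372 - 2Q)q_S - (46q_S). Setting ∂π_S/∂q_S = 0: 326 - 4q_S - 2(q_D + q_W) = 0.
Drake's first-order condition: 318 - 4q_D - 2(q_S + q_W) = 0.
Willow's profit: π_W = (372 - 2Q)q_W - (56q_W). Setting ∂π_W/∂q_W = 0: 316 - 4q_W - 2(q_S + q_D) = 0.
Adding the 3 conditions: 960 − 4Q − 4Q = 0, i.e. Q = 120.
Back-substituting: q_S = (326 − 240)/2 = 43, q_D = (318 − 240)/2 = 39, q_W = (316 − 240)/2 = 38.
Price P = 372 - 2·120 = 132.
Solace's profit: (132 - 46)·43 - 3046 = 652.

652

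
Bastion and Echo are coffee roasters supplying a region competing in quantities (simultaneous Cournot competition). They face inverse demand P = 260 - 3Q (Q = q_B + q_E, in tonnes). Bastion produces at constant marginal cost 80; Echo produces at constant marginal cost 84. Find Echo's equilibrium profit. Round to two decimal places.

Bastion's profit: π_B = (260 - 3Q)q_B - (80q_B). Setting ∂π_B/∂q_B = 0: 180 - 6q_B - 3(q_E) = 0.
Echo's profit: π_E = (260 - 3Q)q_E - (84q_E). Setting ∂π_E/∂q_E = 0: 176 - 6q_E - 3(q_B) = 0.
So q_B = (180 - 3q_E)/6 and q_E = (176 - 3q_B)/6.
Substituting one into the other gives q_B = 184/9 and q_E = 172/9.
Price P = 260 - 3·(356/9) = 424/3.
Echo's profit: (424/3 - 84)·(172/9) = 1095.7037.

1095.70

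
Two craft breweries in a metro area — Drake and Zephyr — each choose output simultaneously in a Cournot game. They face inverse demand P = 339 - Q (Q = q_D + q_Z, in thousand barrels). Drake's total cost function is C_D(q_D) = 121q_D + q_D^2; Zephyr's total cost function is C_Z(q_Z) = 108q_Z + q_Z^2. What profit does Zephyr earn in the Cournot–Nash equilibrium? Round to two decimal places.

Drake's profit: π_D = (339 - Q)q_D - (121q_D + q_D²). Setting ∂π_D/∂q_D = 0: 218 - 4q_D - (q_Z) = 0.
Zephyr's profit: π_Z = (339 - Q)q_Z - (108q_Z + q_Z²). Setting ∂π_Z/∂q_Z = 0: 231 - 4q_Z - (q_D) = 0.
Best responses: q_D = (218 - q_Z)/4, q_Z = (231 - q_D)/4.
Substituting one into the other gives q_D = 641/15 and q_Z = 706/15.
Price P = 339 - 449/5 = 1246/5.
Zephyr's profit: (1246/5)·(706/15) - 108·(706/15) - (706/15)² = 4430.5422.

4430.54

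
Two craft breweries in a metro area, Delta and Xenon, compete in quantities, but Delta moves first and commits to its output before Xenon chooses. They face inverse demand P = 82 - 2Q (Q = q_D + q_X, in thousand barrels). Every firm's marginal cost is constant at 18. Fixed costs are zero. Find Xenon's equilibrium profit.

128

The follower Xenon best-responds to any q_D: π_X = (82 - 2Q)q_X - 18q_X.
Setting the follower's marginal profit to zero, 64 - 2q_D - 4q_X = 0, i.e. q_X = (64 - 2q_D)/4.
The leader anticipates this reaction. Substituting into P = 82 - 2Q gives P = 50 - q_D, so π_D = (50 - q_D)q_D - 18q_D.
The leader's first-order condition 32 - 2q_D = 0 yields q_D = 16.
Then q_X = (64 - 2·16)/4 = 8.
Price P = 82 - 2·24 = 34.
Xenon's profit: (34 - 18)·8 = 128.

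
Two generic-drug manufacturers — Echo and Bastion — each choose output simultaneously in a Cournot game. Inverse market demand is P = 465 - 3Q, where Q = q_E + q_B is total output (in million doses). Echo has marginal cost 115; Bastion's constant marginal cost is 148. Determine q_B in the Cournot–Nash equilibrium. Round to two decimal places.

Echo's profit: π_E = (465 - 3Q)q_E - (115q_E). Setting ∂π_E/∂q_E = 0: 350 - 6q_E - 3(q_B) = 0.
Bastion's profit: π_B = (465 - 3Q)q_B - (148q_B). Setting ∂π_B/∂q_B = 0: 317 - 6q_B - 3(q_E) = 0.
So q_E = (350 - 3q_B)/6 and q_B = (317 - 3q_E)/6.
Solving the pair: q_E = 383/9, q_B = 284/9.

31.56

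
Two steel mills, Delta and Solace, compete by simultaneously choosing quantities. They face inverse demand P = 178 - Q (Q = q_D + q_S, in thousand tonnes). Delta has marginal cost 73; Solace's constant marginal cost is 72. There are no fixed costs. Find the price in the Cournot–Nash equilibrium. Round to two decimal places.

Delta's profit: π_D = (178 - Q)q_D - (73q_D). Setting ∂π_D/∂q_D = 0: 105 - 2q_D - (q_S) = 0.
Solace's profit: π_S = (178 - Q)q_S - (72q_S). Setting ∂π_S/∂q_S = 0: 106 - 2q_S - (q_D) = 0.
Best responses: q_D = (105 - q_S)/2, q_S = (106 - q_D)/2.
Substituting one into the other gives q_D = 104/3 and q_S = 107/3.
Total output Q = 211/3, so price P = 178 - 211/3 = 323/3.

107.67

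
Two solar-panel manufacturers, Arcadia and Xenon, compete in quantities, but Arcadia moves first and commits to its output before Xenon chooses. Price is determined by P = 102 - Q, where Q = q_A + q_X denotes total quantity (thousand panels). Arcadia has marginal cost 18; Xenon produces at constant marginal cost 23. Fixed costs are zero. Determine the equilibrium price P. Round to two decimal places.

Solve by backward induction. Given q_A, the follower Xenon maximises π_X = (102 - q_A - q_X)q_X - 23q_X.
Follower FOC: 79 - q_A - 2q_X = 0, so q_X(q_A) = (79 - q_A)/2.
Arcadia substitutes q_X(q_A) into its own profit: π_A = q_A(102 - q_A - (79 - q_A)/2) - 18q_A = (125/2 - (1/2)q_A)q_A - 18q_A.
Leader FOC: 89/2 - q_A = 0, so q_A = 89/2.
Then q_X = (79 - 89/2)/2 = 69/4.
Total output Q = 247/4, so price P = 102 - 247/4 = 161/4.

40.25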